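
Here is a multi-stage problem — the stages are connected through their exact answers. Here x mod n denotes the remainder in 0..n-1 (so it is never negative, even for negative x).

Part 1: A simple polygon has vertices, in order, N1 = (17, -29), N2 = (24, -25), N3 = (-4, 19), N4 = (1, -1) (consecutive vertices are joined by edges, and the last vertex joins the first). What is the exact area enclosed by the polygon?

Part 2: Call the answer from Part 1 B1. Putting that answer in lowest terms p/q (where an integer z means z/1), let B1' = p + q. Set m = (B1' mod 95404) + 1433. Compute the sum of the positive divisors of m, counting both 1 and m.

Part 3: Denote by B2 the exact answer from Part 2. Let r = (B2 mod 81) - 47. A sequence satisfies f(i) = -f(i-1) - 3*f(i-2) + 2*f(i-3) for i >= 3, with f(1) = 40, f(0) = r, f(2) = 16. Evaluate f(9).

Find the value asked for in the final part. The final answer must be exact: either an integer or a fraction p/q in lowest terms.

-7640

Part 1: cross terms: (17*-25 - 24*-29)=271, (24*19 - -4*-25)=356, (-4*-1 - 1*19)=-15, (1*-29 - 17*-1)=-12; twice the area = |600| = 600; area = 300; answer 300
Part 2: B1 = 300; threaded value p + q = 301; m = 1734; 1734 = 2 * 3 * 17^2; sigma = (1 + 2) * (1 + 3) * (1 + 17 + 289) = 3 * 4 * 307 = 3684; answer 3684
Part 3: B2 = 3684; r = -8; f(3) = -1*(16) - 3*(40) + 2*(-8) = -152; iterating: f(3)=-152, f(4)=184, f(5)=304, f(6)=-1160, f(7)=616, f(8)=3472, f(9)=-7640; answer -7640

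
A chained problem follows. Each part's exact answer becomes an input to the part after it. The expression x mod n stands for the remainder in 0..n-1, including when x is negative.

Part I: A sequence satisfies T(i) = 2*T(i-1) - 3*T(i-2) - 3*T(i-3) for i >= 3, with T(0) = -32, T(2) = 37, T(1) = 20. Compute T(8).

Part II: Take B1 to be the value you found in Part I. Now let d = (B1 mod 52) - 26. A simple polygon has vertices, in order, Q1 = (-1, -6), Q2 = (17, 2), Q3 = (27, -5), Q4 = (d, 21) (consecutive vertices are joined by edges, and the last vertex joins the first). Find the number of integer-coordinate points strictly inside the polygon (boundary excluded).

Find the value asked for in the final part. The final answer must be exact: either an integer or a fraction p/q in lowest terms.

Part I: T(3) = 2*(37) - 3*(20) - 3*(-32) = 110; iterating: T(3)=110, T(4)=49, T(5)=-343, T(6)=-1163, T(7)=-1444, T(8)=1630; answer 1630
Part II: B1 = 1630; d = -8; cross terms: (-1*2 - 17*-6)=100, (17*-5 - 27*2)=-139, (27*21 - -8*-5)=527, (-8*-6 - -1*21)=69; twice the area = |557| = 557; area = 557/2; boundary points = 2 + 1 + 1 + 1 = 5; strictly interior points = area - boundary/2 + 1 = 277; answer 277

277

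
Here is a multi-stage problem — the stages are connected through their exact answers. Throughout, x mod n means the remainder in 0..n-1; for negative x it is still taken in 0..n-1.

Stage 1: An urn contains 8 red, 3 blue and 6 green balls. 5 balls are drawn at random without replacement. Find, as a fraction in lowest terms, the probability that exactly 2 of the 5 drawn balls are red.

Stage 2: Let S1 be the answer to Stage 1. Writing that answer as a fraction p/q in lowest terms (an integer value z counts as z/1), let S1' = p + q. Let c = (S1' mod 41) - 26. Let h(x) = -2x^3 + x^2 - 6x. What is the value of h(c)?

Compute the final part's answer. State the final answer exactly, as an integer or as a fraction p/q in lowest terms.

1136

Stage 1: total draws C(17,5) = 6188; favorable C(8,2)*C(9,3) = 2352; P = 84/221; answer 84/221
Stage 2: S1 = 84/221; threaded value p + q = 305; c = -8; -2*(-8)^3 + 1*(-8)^2 - 6*(-8)^1 = (1024) + (64) + (48) = 1136; answer 1136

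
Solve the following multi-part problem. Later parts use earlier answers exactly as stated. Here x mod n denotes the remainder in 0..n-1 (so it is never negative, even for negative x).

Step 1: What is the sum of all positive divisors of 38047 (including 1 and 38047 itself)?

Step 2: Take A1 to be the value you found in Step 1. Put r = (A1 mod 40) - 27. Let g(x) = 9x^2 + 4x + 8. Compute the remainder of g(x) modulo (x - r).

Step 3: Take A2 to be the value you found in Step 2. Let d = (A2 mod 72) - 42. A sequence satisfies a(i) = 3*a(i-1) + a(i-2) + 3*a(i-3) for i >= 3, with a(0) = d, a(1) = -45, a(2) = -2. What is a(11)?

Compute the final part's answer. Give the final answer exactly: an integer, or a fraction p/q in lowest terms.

-3473358

Step 1: 38047 is prime, so its only divisors are 1 and 38047; sigma = 1 + 38047 = 38048; answer 38048
Step 2: A1 = 38048; r = -19; remainder = value at the root: 9*(-19)^2 + 4*(-19)^1 + 8 = (3249) + (-76) + (8) = 3181; answer 3181
Step 3: A2 = 3181; d = -29; a(3) = 3*(-2) + 1*(-45) + 3*(-29) = -138; iterating: a(3)=-138, a(4)=-551, a(5)=-1797, a(6)=-6356, a(7)=-22518, a(8)=-79301, a(9)=-279489, a(10)=-985322, a(11)=-3473358; answer -3473358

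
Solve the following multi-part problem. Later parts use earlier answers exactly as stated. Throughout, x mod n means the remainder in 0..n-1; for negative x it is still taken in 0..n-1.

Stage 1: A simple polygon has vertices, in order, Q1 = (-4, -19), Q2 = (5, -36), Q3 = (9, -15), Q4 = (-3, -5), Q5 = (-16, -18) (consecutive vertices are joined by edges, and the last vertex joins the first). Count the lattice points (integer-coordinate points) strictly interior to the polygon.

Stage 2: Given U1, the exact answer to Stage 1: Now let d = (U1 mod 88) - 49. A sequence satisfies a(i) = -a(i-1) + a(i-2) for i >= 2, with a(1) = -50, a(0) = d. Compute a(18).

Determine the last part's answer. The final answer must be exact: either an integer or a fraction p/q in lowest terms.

98857

Stage 1: cross terms: (-4*-36 - 5*-19)=239, (5*-15 - 9*-36)=249, (9*-5 - -3*-15)=-90, (-3*-18 - -16*-5)=-26, (-16*-19 - -4*-18)=232; twice the area = |604| = 604; area = 302; boundary points = 1 + 1 + 2 + 13 + 1 = 18; strictly interior points = area - boundary/2 + 1 = 294; answer 294
Stage 2: U1 = 294; d = -19; a(2) = -1*(-50) + 1*(-19) = 31; iterating: a(2)=31, a(3)=-81, a(4)=112, a(5)=-193, a(6)=305, a(7)=-498, a(8)=803, a(9)=-1301, a(10)=2104, a(11)=-3405, a(12)=5509, a(13)=-8914, a(14)=14423, a(15)=-23337, a(16)=37760, a(17)=-61097, a(18)=98857; answer 98857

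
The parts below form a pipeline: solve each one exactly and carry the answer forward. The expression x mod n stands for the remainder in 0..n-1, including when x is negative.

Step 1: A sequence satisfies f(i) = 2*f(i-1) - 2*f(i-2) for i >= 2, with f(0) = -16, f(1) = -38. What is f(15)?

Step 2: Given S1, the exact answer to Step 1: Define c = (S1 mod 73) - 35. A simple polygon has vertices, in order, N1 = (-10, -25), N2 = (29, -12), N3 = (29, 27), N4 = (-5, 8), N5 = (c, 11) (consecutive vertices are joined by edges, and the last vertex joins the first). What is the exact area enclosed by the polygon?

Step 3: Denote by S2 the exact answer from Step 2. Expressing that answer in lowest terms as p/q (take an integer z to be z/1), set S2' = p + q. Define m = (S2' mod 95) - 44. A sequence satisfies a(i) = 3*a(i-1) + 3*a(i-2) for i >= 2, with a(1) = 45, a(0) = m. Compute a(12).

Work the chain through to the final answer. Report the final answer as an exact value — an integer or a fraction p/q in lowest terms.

51578937

Step 1: f(2) = 2*(-38) - 2*(-16) = -44; iterating: f(2)=-44, f(3)=-12, f(4)=64, f(5)=152, f(6)=176, f(7)=48, f(8)=-256, f(9)=-608, f(10)=-704, f(11)=-192, f(12)=1024, f(13)=2432, f(14)=2816, f(15)=768; answer 768
Step 2: S1 = 768; c = 3; cross terms: (-10*-12 - 29*-25)=845, (29*27 - 29*-12)=1131, (29*8 - -5*27)=367, (-5*11 - 3*8)=-79, (3*-25 - -10*11)=35; twice the area = |2299| = 2299; area = 2299/2; answer 2299/2
Step 3: S2 = 2299/2; threaded value p + q = 2301; m = -23; a(2) = 3*(45) + 3*(-23) = 66; iterating: a(2)=66, a(3)=333, a(4)=1197, a(5)=4590, a(6)=17361, a(7)=65853, a(8)=249642, a(9)=946485, a(10)=3588381, a(11)=13604598, a(12)=51578937; answer 51578937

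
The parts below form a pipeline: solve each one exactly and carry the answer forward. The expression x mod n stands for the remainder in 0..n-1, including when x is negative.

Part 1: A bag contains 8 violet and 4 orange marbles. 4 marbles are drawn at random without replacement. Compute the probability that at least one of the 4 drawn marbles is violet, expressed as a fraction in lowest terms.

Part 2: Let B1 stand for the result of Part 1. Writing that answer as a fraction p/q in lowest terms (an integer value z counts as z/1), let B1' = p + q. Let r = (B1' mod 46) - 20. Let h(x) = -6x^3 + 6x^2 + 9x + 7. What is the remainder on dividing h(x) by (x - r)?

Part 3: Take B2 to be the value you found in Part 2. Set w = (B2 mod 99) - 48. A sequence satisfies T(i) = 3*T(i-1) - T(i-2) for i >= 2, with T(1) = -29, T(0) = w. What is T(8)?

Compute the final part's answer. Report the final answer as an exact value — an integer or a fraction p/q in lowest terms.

Part 1: total draws C(12,4) = 495; complement C(4,4) = 1; favorable 495 - 1 = 494; P = 494/495; answer 494/495
Part 2: B1 = 494/495; threaded value p + q = 989; r = 3; remainder = value at the root: -6*(3)^3 + 6*(3)^2 + 9*(3)^1 + 7 = (-162) + (54) + (27) + (7) = -74; answer -74
Part 3: B2 = -74; w = -23; T(2) = 3*(-29) - 1*(-23) = -64; iterating: T(2)=-64, T(3)=-163, T(4)=-425, T(5)=-1112, T(6)=-2911, T(7)=-7621, T(8)=-19952; answer -19952

-19952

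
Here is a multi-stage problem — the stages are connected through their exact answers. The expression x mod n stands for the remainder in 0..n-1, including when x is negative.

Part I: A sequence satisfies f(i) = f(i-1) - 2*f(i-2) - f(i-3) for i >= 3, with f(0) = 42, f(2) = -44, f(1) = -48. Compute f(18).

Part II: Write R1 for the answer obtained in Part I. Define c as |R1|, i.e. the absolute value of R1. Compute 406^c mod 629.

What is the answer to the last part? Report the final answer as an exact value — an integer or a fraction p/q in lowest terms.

Part I: f(3) = 1*(-44) - 2*(-48) - 1*(42) = 10; iterating: f(3)=10, f(4)=146, f(5)=170, f(6)=-132, f(7)=-618, f(8)=-524, f(9)=844, f(10)=2510, f(11)=1346, f(12)=-4518, f(13)=-9720, f(14)=-2030, f(15)=21928, f(16)=35708, f(17)=-6118, f(18)=-99462; answer -99462
Part II: R1 = -99462; c = 99462; squarings mod 629: 406^1=406, 406^2=38, 406^4=186, 406^8=1, 406^16=1, 406^32=1, 406^64=1, 406^128=1, 406^256=1, 406^512=1, 406^1024=1, 406^2048=1, 406^4096=1, 406^8192=1, 406^16384=1, 406^32768=1, 406^65536=1; 406^99462 = 406^2 * 406^4 * 406^128 * 406^1024 * 406^32768 * 406^65536 = 149 (mod 629); answer 149

149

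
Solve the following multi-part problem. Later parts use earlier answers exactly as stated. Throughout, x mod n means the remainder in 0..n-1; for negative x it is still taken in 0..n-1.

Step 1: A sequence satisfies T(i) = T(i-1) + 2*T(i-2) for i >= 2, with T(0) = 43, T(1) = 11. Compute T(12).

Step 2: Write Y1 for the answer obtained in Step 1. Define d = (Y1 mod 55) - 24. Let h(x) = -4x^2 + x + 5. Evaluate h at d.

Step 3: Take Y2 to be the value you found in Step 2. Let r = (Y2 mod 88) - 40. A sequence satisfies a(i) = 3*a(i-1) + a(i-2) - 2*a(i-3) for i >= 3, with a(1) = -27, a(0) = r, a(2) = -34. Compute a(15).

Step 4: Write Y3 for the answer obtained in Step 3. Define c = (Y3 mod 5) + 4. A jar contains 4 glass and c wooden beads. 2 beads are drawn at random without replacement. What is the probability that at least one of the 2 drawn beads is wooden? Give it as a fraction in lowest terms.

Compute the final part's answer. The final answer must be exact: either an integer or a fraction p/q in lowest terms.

Step 1: T(2) = 1*(11) + 2*(43) = 97; iterating: T(2)=97, T(3)=119, T(4)=313, T(5)=551, T(6)=1177, T(7)=2279, T(8)=4633, T(9)=9191, T(10)=18457, T(11)=36839, T(12)=73753; answer 73753
Step 2: Y1 = 73753; d = 29; -4*(29)^2 + 1*(29)^1 + 5 = (-3364) + (29) + (5) = -3330; answer -3330
Step 3: Y2 = -3330; r = -26; a(3) = 3*(-34) + 1*(-27) - 2*(-26) = -77; iterating: a(3)=-77, a(4)=-211, a(5)=-642, a(6)=-1983, a(7)=-6169, a(8)=-19206, a(9)=-59821, a(10)=-186331, a(11)=-580402, a(12)=-1807895, a(13)=-5631425, a(14)=-17541366, a(15)=-54639733; answer -54639733
Step 4: Y3 = -54639733; c = 6; total draws C(10,2) = 45; complement C(4,2) = 6; favorable 45 - 6 = 39; P = 13/15; answer 13/15

13/15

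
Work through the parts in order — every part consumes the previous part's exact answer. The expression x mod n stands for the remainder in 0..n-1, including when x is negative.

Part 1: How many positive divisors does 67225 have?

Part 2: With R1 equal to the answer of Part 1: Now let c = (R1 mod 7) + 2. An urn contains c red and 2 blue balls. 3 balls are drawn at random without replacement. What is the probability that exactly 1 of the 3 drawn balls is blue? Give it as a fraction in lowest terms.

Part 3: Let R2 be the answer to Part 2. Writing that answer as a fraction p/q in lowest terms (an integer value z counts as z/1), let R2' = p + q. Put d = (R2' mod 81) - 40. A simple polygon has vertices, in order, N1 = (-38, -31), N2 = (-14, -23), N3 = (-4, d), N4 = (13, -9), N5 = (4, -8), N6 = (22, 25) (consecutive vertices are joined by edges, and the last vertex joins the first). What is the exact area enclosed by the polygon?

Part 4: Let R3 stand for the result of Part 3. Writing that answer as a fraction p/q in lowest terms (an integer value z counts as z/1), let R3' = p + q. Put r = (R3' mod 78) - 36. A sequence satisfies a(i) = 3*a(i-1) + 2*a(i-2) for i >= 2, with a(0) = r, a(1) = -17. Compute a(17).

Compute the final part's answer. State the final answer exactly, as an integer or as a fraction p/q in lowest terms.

-5290645799

Part 1: 67225 = 5^2 * 2689; number of divisors = (2+1) * (1+1) = 6; answer 6
Part 2: R1 = 6; c = 8; total draws C(10,3) = 120; favorable C(2,1)*C(8,2) = 56; P = 7/15; answer 7/15
Part 3: R2 = 7/15; threaded value p + q = 22; d = -18; cross terms: (-38*-23 - -14*-31)=440, (-14*-18 - -4*-23)=160, (-4*-9 - 13*-18)=270, (13*-8 - 4*-9)=-68, (4*25 - 22*-8)=276, (22*-31 - -38*25)=268; twice the area = |1346| = 1346; area = 673; answer 673
Part 4: R3 = 673; threaded value p + q = 674; r = 14; a(2) = 3*(-17) + 2*(14) = -23; iterating: a(2)=-23, a(3)=-103, a(4)=-355, a(5)=-1271, a(6)=-4523, a(7)=-16111, a(8)=-57379, a(9)=-204359, a(10)=-727835, a(11)=-2592223, a(12)=-9232339, a(13)=-32881463, a(14)=-117109067, a(15)=-417090127, a(16)=-1485488515, a(17)=-5290645799; answer -5290645799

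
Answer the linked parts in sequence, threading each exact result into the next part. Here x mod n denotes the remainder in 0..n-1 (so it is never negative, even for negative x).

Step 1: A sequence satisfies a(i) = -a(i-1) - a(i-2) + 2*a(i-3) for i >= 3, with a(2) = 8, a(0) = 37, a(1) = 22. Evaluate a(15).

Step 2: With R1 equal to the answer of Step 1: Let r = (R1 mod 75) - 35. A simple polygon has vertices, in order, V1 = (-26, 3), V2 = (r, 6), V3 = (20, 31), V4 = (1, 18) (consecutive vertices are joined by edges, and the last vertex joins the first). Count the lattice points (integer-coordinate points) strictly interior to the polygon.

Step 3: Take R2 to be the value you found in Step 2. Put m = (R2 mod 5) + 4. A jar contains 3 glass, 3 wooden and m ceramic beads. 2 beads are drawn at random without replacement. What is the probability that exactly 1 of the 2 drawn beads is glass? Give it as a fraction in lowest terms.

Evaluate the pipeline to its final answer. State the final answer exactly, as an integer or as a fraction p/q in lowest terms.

5/13

Step 1: a(3) = -1*(8) - 1*(22) + 2*(37) = 44; iterating: a(3)=44, a(4)=-8, a(5)=-20, a(6)=116, a(7)=-112, a(8)=-44, a(9)=388, a(10)=-568, a(11)=92, a(12)=1252, a(13)=-2480, a(14)=1412, a(15)=3572; answer 3572
Step 2: R1 = 3572; r = 12; cross terms: (-26*6 - 12*3)=-192, (12*31 - 20*6)=252, (20*18 - 1*31)=329, (1*3 - -26*18)=471; twice the area = |860| = 860; area = 430; boundary points = 1 + 1 + 1 + 3 = 6; strictly interior points = area - boundary/2 + 1 = 428; answer 428
Step 3: R2 = 428; m = 7; total draws C(13,2) = 78; favorable C(3,1)*C(10,1) = 30; P = 5/13; answer 5/13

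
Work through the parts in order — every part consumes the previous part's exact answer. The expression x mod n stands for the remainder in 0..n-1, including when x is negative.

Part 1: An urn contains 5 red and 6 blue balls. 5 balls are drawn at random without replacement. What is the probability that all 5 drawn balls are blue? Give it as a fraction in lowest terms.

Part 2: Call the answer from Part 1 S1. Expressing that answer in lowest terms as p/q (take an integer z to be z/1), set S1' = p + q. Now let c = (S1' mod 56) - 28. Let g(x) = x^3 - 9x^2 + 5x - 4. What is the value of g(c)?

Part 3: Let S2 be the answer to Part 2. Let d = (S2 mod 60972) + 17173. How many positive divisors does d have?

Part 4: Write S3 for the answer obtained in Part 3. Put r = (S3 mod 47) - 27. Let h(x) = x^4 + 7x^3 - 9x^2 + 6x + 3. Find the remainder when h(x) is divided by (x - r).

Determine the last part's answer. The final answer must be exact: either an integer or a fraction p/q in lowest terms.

-204

Part 1: total draws C(11,5) = 462; favorable C(6,5) = 6; P = 1/77; answer 1/77
Part 2: S1 = 1/77; threaded value p + q = 78; c = -6; 1*(-6)^3 - 9*(-6)^2 + 5*(-6)^1 - 4 = (-216) + (-324) + (-30) + (-4) = -574; answer -574
Part 3: S2 = -574; d = 77571; 77571 = 3^3 * 13^2 * 17; number of divisors = (3+1) * (2+1) * (1+1) = 24; answer 24
Part 4: S3 = 24; r = -3; remainder = value at the root: 1*(-3)^4 + 7*(-3)^3 - 9*(-3)^2 + 6*(-3)^1 + 3 = (81) + (-189) + (-81) + (-18) + (3) = -204; answer -204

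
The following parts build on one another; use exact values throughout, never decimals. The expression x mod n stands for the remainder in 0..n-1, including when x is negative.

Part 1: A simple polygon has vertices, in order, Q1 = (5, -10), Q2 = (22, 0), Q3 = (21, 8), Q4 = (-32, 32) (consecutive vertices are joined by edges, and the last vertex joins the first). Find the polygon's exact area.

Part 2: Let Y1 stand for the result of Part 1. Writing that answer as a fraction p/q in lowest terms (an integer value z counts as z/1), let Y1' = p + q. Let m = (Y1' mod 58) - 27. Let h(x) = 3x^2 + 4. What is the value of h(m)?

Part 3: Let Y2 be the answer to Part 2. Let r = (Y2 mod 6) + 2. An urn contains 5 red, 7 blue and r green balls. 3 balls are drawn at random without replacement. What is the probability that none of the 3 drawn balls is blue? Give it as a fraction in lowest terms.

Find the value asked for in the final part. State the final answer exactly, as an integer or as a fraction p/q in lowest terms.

55/272

Part 1: cross terms: (5*0 - 22*-10)=220, (22*8 - 21*0)=176, (21*32 - -32*8)=928, (-32*-10 - 5*32)=160; twice the area = |1484| = 1484; area = 742; answer 742
Part 2: Y1 = 742; threaded value p + q = 743; m = 20; 3*(20)^2 + 4 = (1200) + (4) = 1204; answer 1204
Part 3: Y2 = 1204; r = 6; total draws C(18,3) = 816; favorable C(11,3) = 165; P = 55/272; answer 55/272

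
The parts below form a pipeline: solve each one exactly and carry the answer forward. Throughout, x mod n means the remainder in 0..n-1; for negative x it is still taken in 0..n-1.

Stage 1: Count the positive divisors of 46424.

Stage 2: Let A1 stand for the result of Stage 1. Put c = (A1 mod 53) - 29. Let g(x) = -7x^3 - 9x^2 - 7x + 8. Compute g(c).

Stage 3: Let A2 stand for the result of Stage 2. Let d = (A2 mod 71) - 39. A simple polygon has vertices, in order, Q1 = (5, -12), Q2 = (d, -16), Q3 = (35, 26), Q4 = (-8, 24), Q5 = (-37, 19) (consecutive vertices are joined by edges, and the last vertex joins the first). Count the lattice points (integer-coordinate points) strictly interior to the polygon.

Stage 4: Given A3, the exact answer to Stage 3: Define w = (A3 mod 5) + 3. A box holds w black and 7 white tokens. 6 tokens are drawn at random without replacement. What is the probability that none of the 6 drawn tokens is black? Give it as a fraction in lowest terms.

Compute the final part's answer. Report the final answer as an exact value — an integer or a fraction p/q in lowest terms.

Stage 1: 46424 = 2^3 * 7 * 829; number of divisors = (3+1) * (1+1) * (1+1) = 16; answer 16
Stage 2: A1 = 16; c = -13; -7*(-13)^3 - 9*(-13)^2 - 7*(-13)^1 + 8 = (15379) + (-1521) + (91) + (8) = 13957; answer 13957
Stage 3: A2 = 13957; d = 2; cross terms: (5*-16 - 2*-12)=-56, (2*26 - 35*-16)=612, (35*24 - -8*26)=1048, (-8*19 - -37*24)=736, (-37*-12 - 5*19)=349; twice the area = |2689| = 2689; area = 2689/2; boundary points = 1 + 3 + 1 + 1 + 1 = 7; strictly interior points = area - boundary/2 + 1 = 1342; answer 1342
Stage 4: A3 = 1342; w = 5; total draws C(12,6) = 924; favorable C(7,6) = 7; P = 1/132; answer 1/132

1/132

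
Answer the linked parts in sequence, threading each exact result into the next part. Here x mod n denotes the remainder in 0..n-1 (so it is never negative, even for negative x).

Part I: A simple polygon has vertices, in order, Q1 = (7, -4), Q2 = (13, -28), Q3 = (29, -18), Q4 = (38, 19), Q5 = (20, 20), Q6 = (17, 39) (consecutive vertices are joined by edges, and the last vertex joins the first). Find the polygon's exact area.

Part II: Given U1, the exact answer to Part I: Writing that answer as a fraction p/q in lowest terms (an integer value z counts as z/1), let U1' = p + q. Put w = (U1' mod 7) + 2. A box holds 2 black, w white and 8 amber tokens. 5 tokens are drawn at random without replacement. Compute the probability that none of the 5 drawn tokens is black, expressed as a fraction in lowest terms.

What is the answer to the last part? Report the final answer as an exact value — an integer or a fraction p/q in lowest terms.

Part I: cross terms: (7*-28 - 13*-4)=-144, (13*-18 - 29*-28)=578, (29*19 - 38*-18)=1235, (38*20 - 20*19)=380, (20*39 - 17*20)=440, (17*-4 - 7*39)=-341; twice the area = |2148| = 2148; area = 1074; answer 1074
Part II: U1 = 1074; threaded value p + q = 1075; w = 6; total draws C(16,5) = 4368; favorable C(14,5) = 2002; P = 11/24; answer 11/24

11/24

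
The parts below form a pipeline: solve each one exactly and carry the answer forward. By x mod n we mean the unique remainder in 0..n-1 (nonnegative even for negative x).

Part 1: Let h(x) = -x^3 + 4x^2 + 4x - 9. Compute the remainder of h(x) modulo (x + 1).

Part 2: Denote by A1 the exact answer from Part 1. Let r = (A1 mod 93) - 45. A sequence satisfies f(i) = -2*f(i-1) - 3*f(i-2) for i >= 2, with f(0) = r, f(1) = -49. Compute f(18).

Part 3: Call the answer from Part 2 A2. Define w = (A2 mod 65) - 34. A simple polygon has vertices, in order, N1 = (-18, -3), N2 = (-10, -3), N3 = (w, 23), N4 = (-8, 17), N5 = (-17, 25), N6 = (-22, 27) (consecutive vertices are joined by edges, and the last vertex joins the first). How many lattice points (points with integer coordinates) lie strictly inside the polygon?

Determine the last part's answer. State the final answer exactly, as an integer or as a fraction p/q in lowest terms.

Part 1: remainder = value at the root: -1*(-1)^3 + 4*(-1)^2 + 4*(-1)^1 - 9 = (1) + (4) + (-4) + (-9) = -8; answer -8
Part 2: A1 = -8; r = 40; f(2) = -2*(-49) - 3*(40) = -22; iterating: f(2)=-22, f(3)=191, f(4)=-316, f(5)=59, f(6)=830, f(7)=-1837, f(8)=1184, f(9)=3143, f(10)=-9838, f(11)=10247, f(12)=9020, f(13)=-48781, f(14)=70502, f(15)=5339, f(16)=-222184, f(17)=428351, f(18)=-190150; answer -190150
Part 3: A2 = -190150; w = 6; cross terms: (-18*-3 - -10*-3)=24, (-10*23 - 6*-3)=-212, (6*17 - -8*23)=286, (-8*25 - -17*17)=89, (-17*27 - -22*25)=91, (-22*-3 - -18*27)=552; twice the area = |830| = 830; area = 415; boundary points = 8 + 2 + 2 + 1 + 1 + 2 = 16; strictly interior points = area - boundary/2 + 1 = 408; answer 408

408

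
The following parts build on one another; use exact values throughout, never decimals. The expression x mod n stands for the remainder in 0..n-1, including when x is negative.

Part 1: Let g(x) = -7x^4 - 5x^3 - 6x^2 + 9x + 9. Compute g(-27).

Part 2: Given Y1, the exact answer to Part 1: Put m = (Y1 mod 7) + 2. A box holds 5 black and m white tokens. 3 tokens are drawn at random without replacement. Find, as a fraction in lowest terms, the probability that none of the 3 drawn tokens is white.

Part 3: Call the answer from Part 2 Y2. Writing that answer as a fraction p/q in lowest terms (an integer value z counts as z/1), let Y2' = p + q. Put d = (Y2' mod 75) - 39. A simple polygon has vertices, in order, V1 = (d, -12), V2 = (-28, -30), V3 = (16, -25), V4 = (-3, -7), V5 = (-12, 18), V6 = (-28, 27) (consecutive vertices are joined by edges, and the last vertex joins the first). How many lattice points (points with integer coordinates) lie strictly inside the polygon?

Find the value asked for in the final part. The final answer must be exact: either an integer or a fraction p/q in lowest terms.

1370

Part 1: -7*(-27)^4 - 5*(-27)^3 - 6*(-27)^2 + 9*(-27)^1 + 9 = (-3720087) + (98415) + (-4374) + (-243) + (9) = -3626280; answer -3626280
Part 2: Y1 = -3626280; m = 2; total draws C(7,3) = 35; favorable C(5,3) = 10; P = 2/7; answer 2/7
Part 3: Y2 = 2/7; threaded value p + q = 9; d = -30; cross terms: (-30*-30 - -28*-12)=564, (-28*-25 - 16*-30)=1180, (16*-7 - -3*-25)=-187, (-3*18 - -12*-7)=-138, (-12*27 - -28*18)=180, (-28*-12 - -30*27)=1146; twice the area = |2745| = 2745; area = 2745/2; boundary points = 2 + 1 + 1 + 1 + 1 + 1 = 7; strictly interior points = area - boundary/2 + 1 = 1370; answer 1370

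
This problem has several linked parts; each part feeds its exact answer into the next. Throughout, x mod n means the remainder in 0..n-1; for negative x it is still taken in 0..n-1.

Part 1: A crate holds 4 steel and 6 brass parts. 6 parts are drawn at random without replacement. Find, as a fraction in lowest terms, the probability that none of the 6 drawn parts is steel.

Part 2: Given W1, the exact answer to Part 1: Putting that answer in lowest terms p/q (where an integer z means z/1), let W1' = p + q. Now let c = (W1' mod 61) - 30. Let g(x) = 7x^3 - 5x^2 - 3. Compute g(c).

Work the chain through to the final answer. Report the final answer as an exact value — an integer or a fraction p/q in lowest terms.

Part 1: total draws C(10,6) = 210; favorable C(6,6) = 1; P = 1/210; answer 1/210
Part 2: W1 = 1/210; threaded value p + q = 211; c = -2; 7*(-2)^3 - 5*(-2)^2 - 3 = (-56) + (-20) + (-3) = -79; answer -79

-79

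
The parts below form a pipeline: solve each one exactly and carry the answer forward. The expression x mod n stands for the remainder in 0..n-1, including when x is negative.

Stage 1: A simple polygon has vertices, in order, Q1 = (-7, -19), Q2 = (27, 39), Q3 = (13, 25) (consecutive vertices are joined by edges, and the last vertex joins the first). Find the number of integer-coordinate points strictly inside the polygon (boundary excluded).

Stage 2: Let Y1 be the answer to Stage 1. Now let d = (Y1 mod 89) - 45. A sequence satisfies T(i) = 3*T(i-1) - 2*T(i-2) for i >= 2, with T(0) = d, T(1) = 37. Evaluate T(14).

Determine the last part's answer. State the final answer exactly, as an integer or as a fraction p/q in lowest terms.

Stage 1: cross terms: (-7*39 - 27*-19)=240, (27*25 - 13*39)=168, (13*-19 - -7*25)=-72; twice the area = |336| = 336; area = 168; boundary points = 2 + 14 + 4 = 20; strictly interior points = area - boundary/2 + 1 = 159; answer 159
Stage 2: Y1 = 159; d = 25; T(2) = 3*(37) - 2*(25) = 61; iterating: T(2)=61, T(3)=109, T(4)=205, T(5)=397, T(6)=781, T(7)=1549, T(8)=3085, T(9)=6157, T(10)=12301, T(11)=24589, T(12)=49165, T(13)=98317, T(14)=196621; answer 196621

196621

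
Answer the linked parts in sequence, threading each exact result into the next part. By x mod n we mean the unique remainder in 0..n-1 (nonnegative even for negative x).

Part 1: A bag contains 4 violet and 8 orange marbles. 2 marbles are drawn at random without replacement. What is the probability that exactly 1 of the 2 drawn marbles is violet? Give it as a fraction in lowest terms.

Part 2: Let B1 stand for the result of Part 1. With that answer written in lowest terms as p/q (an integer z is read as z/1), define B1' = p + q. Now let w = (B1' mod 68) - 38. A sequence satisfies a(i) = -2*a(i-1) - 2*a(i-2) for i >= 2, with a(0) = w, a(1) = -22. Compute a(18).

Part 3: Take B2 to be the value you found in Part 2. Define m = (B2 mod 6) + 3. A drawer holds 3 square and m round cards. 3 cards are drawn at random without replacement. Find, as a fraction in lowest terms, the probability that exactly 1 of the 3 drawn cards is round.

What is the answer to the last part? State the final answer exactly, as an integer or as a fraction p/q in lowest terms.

Part 1: total draws C(12,2) = 66; favorable C(4,1)*C(8,1) = 32; P = 16/33; answer 16/33
Part 2: B1 = 16/33; threaded value p + q = 49; w = 11; a(2) = -2*(-22) - 2*(11) = 22; iterating: a(2)=22, a(3)=0, a(4)=-44, a(5)=88, a(6)=-88, a(7)=0, a(8)=176, a(9)=-352, a(10)=352, a(11)=0, a(12)=-704, a(13)=1408, a(14)=-1408, a(15)=0, a(16)=2816, a(17)=-5632, a(18)=5632; answer 5632
Part 3: B2 = 5632; m = 7; total draws C(10,3) = 120; favorable C(7,1)*C(3,2) = 21; P = 7/40; answer 7/40

7/40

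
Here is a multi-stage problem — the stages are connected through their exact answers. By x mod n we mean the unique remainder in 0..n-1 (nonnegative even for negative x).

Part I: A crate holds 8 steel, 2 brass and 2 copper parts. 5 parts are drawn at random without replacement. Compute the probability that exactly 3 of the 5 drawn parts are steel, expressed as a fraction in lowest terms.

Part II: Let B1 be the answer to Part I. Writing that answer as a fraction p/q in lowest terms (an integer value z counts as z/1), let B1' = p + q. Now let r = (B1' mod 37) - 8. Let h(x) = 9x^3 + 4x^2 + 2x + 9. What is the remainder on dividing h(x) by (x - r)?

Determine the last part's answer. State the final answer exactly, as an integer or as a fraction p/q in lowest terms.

Part I: total draws C(12,5) = 792; favorable C(8,3)*C(4,2) = 336; P = 14/33; answer 14/33
Part II: B1 = 14/33; threaded value p + q = 47; r = 2; remainder = value at the root: 9*(2)^3 + 4*(2)^2 + 2*(2)^1 + 9 = (72) + (16) + (4) + (9) = 101; answer 101

101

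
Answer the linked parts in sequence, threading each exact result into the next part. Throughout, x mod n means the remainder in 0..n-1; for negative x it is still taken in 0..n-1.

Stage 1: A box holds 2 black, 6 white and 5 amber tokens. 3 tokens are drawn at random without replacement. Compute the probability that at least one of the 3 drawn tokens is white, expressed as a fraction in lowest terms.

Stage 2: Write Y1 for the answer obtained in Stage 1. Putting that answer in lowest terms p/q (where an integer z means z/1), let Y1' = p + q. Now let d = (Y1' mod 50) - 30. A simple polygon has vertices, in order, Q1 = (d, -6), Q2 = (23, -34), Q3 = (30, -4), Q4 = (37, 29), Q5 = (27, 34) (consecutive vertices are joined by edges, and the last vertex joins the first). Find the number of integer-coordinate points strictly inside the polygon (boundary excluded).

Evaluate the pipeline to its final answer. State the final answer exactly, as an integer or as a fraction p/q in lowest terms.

Stage 1: total draws C(13,3) = 286; complement C(7,3) = 35; favorable 286 - 35 = 251; P = 251/286; answer 251/286
Stage 2: Y1 = 251/286; threaded value p + q = 537; d = 7; cross terms: (7*-34 - 23*-6)=-100, (23*-4 - 30*-34)=928, (30*29 - 37*-4)=1018, (37*34 - 27*29)=475, (27*-6 - 7*34)=-400; twice the area = |1921| = 1921; area = 1921/2; boundary points = 4 + 1 + 1 + 5 + 20 = 31; strictly interior points = area - boundary/2 + 1 = 946; answer 946

946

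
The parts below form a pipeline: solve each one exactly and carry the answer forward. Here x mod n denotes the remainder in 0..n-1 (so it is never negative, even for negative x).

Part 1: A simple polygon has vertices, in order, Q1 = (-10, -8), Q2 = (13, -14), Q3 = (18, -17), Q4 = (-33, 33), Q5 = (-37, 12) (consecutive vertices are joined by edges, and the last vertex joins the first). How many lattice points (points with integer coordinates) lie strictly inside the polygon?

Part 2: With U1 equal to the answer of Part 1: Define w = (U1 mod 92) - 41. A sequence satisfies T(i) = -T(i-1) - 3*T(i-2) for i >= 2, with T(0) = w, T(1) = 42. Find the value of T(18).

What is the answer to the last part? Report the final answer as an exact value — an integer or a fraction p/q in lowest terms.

Part 1: cross terms: (-10*-14 - 13*-8)=244, (13*-17 - 18*-14)=31, (18*33 - -33*-17)=33, (-33*12 - -37*33)=825, (-37*-8 - -10*12)=416; twice the area = |1549| = 1549; area = 1549/2; boundary points = 1 + 1 + 1 + 1 + 1 = 5; strictly interior points = area - boundary/2 + 1 = 773; answer 773
Part 2: U1 = 773; w = -4; T(2) = -1*(42) - 3*(-4) = -30; iterating: T(2)=-30, T(3)=-96, T(4)=186, T(5)=102, T(6)=-660, T(7)=354, T(8)=1626, T(9)=-2688, T(10)=-2190, T(11)=10254, T(12)=-3684, T(13)=-27078, T(14)=38130, T(15)=43104, T(16)=-157494, T(17)=28182, T(18)=444300; answer 444300

444300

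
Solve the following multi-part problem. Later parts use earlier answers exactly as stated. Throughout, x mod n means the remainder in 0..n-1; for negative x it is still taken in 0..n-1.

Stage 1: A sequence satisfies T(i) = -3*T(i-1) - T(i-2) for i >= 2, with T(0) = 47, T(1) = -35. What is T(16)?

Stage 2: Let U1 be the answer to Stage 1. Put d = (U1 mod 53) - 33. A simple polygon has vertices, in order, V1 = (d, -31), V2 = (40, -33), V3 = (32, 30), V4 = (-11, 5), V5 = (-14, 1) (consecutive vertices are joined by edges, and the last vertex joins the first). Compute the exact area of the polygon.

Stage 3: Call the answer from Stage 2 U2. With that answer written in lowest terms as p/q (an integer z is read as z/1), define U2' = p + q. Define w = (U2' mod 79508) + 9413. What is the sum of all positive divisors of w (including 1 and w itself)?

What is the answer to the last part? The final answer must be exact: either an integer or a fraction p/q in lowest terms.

29400

Stage 1: T(2) = -3*(-35) - 1*(47) = 58; iterating: T(2)=58, T(3)=-139, T(4)=359, T(5)=-938, T(6)=2455, T(7)=-6427, T(8)=16826, T(9)=-44051, T(10)=115327, T(11)=-301930, T(12)=790463, T(13)=-2069459, T(14)=5417914, T(15)=-14184283, T(16)=37134935; answer 37134935
Stage 2: U1 = 37134935; d = -25; cross terms: (-25*-33 - 40*-31)=2065, (40*30 - 32*-33)=2256, (32*5 - -11*30)=490, (-11*1 - -14*5)=59, (-14*-31 - -25*1)=459; twice the area = |5329| = 5329; area = 5329/2; answer 5329/2
Stage 3: U2 = 5329/2; threaded value p + q = 5331; w = 14744; 14744 = 2^3 * 19 * 97; sigma = (1 + 2 + 4 + 8) * (1 + 19) * (1 + 97) = 15 * 20 * 98 = 29400; answer 29400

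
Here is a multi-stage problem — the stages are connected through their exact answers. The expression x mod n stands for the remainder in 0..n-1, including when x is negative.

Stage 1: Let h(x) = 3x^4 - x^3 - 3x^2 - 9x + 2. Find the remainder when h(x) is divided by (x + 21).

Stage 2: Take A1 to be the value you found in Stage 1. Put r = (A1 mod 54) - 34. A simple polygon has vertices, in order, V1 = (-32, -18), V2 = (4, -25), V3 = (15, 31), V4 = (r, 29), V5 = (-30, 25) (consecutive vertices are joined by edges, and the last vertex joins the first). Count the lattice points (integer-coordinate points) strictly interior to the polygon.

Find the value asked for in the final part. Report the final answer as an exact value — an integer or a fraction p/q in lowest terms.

2102

Stage 1: remainder = value at the root: 3*(-21)^4 - 1*(-21)^3 - 3*(-21)^2 - 9*(-21)^1 + 2 = (583443) + (9261) + (-1323) + (189) + (2) = 591572; answer 591572
Stage 2: A1 = 591572; r = -32; cross terms: (-32*-25 - 4*-18)=872, (4*31 - 15*-25)=499, (15*29 - -32*31)=1427, (-32*25 - -30*29)=70, (-30*-18 - -32*25)=1340; twice the area = |4208| = 4208; area = 2104; boundary points = 1 + 1 + 1 + 2 + 1 = 6; strictly interior points = area - boundary/2 + 1 = 2102; answer 2102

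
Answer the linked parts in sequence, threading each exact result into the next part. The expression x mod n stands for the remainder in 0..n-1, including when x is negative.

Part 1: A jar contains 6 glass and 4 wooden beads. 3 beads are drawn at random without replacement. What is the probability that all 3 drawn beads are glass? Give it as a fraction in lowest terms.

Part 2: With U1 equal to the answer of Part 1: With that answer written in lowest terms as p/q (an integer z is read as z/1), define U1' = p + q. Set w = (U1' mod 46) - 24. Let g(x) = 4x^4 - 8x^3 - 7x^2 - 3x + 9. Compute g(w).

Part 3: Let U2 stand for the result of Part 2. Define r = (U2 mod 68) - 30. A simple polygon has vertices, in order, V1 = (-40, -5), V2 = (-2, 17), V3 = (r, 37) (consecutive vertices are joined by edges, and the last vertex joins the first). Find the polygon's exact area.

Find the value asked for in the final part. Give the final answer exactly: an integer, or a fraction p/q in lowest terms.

Part 1: total draws C(10,3) = 120; favorable C(6,3) = 20; P = 1/6; answer 1/6
Part 2: U1 = 1/6; threaded value p + q = 7; w = -17; 4*(-17)^4 - 8*(-17)^3 - 7*(-17)^2 - 3*(-17)^1 + 9 = (334084) + (39304) + (-2023) + (51) + (9) = 371425; answer 371425
Part 3: U2 = 371425; r = -21; cross terms: (-40*17 - -2*-5)=-690, (-2*37 - -21*17)=283, (-21*-5 - -40*37)=1585; twice the area = |1178| = 1178; area = 589; answer 589

589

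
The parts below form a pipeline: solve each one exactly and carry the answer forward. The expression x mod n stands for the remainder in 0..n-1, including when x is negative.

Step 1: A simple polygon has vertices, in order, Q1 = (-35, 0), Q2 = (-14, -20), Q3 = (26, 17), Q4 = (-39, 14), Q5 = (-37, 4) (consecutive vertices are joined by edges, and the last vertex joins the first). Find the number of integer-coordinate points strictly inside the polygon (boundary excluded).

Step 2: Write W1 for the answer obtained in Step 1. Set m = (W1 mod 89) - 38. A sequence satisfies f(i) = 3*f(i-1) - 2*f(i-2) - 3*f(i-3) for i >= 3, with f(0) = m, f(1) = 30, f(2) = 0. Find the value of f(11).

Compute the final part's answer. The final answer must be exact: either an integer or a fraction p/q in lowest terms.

Step 1: cross terms: (-35*-20 - -14*0)=700, (-14*17 - 26*-20)=282, (26*14 - -39*17)=1027, (-39*4 - -37*14)=362, (-37*0 - -35*4)=140; twice the area = |2511| = 2511; area = 2511/2; boundary points = 1 + 1 + 1 + 2 + 2 = 7; strictly interior points = area - boundary/2 + 1 = 1253; answer 1253
Step 2: W1 = 1253; m = -31; f(3) = 3*(0) - 2*(30) - 3*(-31) = 33; iterating: f(3)=33, f(4)=9, f(5)=-39, f(6)=-234, f(7)=-651, f(8)=-1368, f(9)=-2100, f(10)=-1611, f(11)=3471; answer 3471

3471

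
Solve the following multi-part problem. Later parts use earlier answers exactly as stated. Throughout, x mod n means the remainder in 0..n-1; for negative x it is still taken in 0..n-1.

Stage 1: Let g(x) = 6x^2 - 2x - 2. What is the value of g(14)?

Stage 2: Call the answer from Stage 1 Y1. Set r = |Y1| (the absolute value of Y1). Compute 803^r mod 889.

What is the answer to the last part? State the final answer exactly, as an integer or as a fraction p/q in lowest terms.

Stage 1: 6*(14)^2 - 2*(14)^1 - 2 = (1176) + (-28) + (-2) = 1146; answer 1146
Stage 2: Y1 = 1146; r = 1146; squarings mod 889: 803^1=803, 803^2=284, 803^4=646, 803^8=375, 803^16=163, 803^32=788, 803^64=422, 803^128=284, 803^256=646, 803^512=375, 803^1024=163; 803^1146 = 803^2 * 803^8 * 803^16 * 803^32 * 803^64 * 803^1024 = 442 (mod 889); answer 442

442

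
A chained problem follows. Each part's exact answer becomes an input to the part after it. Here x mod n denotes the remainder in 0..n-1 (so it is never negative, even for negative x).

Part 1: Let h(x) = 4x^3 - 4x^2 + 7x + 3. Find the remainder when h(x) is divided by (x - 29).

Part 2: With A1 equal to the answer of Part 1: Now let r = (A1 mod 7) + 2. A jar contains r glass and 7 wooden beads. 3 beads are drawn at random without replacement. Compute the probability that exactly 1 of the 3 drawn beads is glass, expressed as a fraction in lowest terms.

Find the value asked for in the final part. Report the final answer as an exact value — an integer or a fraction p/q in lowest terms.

Part 1: remainder = value at the root: 4*(29)^3 - 4*(29)^2 + 7*(29)^1 + 3 = (97556) + (-3364) + (203) + (3) = 94398; answer 94398
Part 2: A1 = 94398; r = 5; total draws C(12,3) = 220; favorable C(5,1)*C(7,2) = 105; P = 21/44; answer 21/44

21/44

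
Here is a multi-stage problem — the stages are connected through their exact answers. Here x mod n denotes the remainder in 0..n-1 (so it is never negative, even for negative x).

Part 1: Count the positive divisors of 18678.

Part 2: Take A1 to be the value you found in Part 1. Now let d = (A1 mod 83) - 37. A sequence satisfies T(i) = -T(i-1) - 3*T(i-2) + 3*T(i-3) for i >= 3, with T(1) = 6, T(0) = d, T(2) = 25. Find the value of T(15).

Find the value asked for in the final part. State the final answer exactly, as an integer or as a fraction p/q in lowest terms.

-149176

Part 1: 18678 = 2 * 3 * 11 * 283; number of divisors = (1+1) * (1+1) * (1+1) * (1+1) = 16; answer 16
Part 2: A1 = 16; d = -21; T(3) = -1*(25) - 3*(6) + 3*(-21) = -106; iterating: T(3)=-106, T(4)=49, T(5)=344, T(6)=-809, T(7)=-76, T(8)=3535, T(9)=-5734, T(10)=-5099, T(11)=32906, T(12)=-34811, T(13)=-79204, T(14)=282355, T(15)=-149176; answer -149176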